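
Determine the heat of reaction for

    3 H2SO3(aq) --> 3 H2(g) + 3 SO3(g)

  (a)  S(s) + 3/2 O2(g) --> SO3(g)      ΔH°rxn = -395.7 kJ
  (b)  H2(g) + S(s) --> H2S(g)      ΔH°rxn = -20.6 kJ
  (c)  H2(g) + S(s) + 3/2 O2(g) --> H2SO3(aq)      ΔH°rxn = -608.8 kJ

(a) × 3: (3)·(-395.7) = -1187.1 kJ
(b): not needed.
(c) reversed and × 3: (-3)·(-608.8) = +1826.4 kJ
ΔH°rxn = (3)·(-395.7) + (-3)·(-608.8) = 639.3 kJ

ΔH°rxn = 639.3 kJ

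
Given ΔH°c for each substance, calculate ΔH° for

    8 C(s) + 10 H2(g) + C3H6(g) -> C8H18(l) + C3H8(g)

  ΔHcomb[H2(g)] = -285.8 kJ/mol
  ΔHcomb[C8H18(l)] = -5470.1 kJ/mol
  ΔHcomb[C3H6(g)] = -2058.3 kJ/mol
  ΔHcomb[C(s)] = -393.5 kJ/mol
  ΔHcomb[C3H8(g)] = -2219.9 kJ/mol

ΔH° = -374.3 kJ/mol

Using ΔH = Σ nΔHc°(reactants) − Σ nΔHc°(products):
= [8·(-393.5) + 10·(-285.8) + 1·(-2058.3)] − [1·(-5470.1) + 1·(-2219.9)]
= -374.3 kJ/mol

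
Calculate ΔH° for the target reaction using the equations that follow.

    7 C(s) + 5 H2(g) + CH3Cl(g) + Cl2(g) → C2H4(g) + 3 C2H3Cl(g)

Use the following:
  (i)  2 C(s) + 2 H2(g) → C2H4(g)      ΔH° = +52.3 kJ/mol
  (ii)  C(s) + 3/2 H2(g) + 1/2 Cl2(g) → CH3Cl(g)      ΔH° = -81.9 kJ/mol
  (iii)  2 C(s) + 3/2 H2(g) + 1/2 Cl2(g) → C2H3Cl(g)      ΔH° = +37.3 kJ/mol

ΔH° = 246.1 kJ/mol

(i) as written (C2H4(g) already on the product side): +52.3 kJ/mol
(ii) reversed (CH3Cl(g) must end up as a reactant): +81.9 kJ/mol
(iii) × 3 (scale by 3 for the 3 C2H3Cl(g)): (3)·(+37.3) = +111.9 kJ/mol
Since enthalpy is a state function, ΔH° = (1)·(+52.3) + (-1)·(-81.9) + (3)·(+37.3) = 246.1 kJ/mol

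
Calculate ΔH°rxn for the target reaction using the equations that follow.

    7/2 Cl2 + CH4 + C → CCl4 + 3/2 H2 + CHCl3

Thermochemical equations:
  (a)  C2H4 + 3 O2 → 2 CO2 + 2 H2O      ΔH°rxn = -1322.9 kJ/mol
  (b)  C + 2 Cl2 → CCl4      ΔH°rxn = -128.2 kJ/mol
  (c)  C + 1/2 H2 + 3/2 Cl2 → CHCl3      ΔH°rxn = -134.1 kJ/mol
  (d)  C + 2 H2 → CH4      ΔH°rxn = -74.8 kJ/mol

ΔH°rxn = -187.5 kJ/mol

(a): not needed (CO2 appears nowhere else).
(b) as written (CCl4 already on the product side): -128.2 kJ/mol
(c) as written (CHCl3 already on the product side): -134.1 kJ/mol
(d) reversed (CH4 must end up as a reactant): +74.8 kJ/mol
ΔH°rxn = (-128.2) + (-134.1) + (+74.8) = -187.5 kJ/mol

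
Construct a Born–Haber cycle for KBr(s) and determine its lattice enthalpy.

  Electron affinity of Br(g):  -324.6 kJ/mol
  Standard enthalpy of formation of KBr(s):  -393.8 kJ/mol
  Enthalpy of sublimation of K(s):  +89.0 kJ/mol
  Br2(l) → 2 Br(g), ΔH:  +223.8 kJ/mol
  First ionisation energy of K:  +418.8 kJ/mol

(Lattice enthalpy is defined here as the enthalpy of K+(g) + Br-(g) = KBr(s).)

ΔHf° = 1·ΔHsub + 1·(ΣIE) + 1/2·D(Br2) + 1·EA + U
-393.8 = 1·(+89.0) + 1·(+418.8) + 1/2·(+223.8) + 1·(-324.6) + U
U = -393.8 − (+295.1) = -688.9 kJ/mol

U = -688.9 kJ/mol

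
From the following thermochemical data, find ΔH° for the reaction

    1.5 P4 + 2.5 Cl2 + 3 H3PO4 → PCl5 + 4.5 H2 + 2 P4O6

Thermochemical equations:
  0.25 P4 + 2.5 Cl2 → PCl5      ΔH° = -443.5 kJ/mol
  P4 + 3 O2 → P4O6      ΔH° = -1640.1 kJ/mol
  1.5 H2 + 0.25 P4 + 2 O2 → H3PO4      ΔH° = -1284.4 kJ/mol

equation 1 as written (PCl5 already on the product side): -443.5 kJ/mol
equation 2 × 2 (×2 to match 2 P4O6 in the target): (2)·(-1640.1) = -3280.2 kJ/mol
equation 3 reversed and × 3 (H3PO4 must end up as a reactant; ×3 to match 3 H3PO4 in the target): (-3)·(-1284.4) = +3853.2 kJ/mol
Since enthalpy is a state function, ΔH° = (-443.5) + (-3280.2) + (+3853.2) = 129.5 kJ/mol

ΔH° = 129.5 kJ/mol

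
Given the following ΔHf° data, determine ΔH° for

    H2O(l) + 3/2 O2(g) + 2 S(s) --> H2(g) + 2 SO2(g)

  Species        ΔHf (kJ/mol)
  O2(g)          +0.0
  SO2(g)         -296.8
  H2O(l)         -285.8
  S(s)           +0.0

ΔH° = -307.8 kJ/mol

Products: 1·(+0.0) + 2·(-296.8) = -593.6
Reactants: 1·(-285.8) + 3/2·(+0.0) + 2·(+0.0) = -285.8
ΔH° = (-593.6) − (-285.8) = -307.8 kJ/mol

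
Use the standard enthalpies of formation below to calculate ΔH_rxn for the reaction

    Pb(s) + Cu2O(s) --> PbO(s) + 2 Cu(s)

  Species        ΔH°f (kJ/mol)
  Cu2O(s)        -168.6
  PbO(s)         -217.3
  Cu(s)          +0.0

Products: 1·(-217.3) + 2·(+0.0) = -217.3
Reactants: 1·(+0.0) + 1·(-168.6) = -168.6
ΔH_rxn = (-217.3) − (-168.6) = -48.7 kJ/mol

ΔH_rxn = -48.7 kJ/mol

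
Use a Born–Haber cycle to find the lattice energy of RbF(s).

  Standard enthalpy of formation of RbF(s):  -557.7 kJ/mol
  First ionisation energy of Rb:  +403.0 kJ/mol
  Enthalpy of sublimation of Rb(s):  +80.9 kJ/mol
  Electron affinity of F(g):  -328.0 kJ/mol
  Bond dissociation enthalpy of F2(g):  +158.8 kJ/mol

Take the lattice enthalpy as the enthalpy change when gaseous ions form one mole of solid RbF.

ΔHf° = 1·ΔHsub + 1·(ΣIE) + 1/2·D(F2) + 1·EA + U
-557.7 = 1·(+80.9) + 1·(+403.0) + 1/2·(+158.8) + 1·(-328.0) + U
U = -557.7 − (+235.3) = -793.0 kJ/mol

U = -793.0 kJ/mol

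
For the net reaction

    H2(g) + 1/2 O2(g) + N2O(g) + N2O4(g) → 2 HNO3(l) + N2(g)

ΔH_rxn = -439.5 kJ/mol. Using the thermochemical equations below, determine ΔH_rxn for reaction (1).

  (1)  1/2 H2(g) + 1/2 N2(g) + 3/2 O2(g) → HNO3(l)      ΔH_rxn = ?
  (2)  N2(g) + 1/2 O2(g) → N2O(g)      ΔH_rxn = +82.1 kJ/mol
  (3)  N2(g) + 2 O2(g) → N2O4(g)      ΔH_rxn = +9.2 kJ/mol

(1) × 2 (scale by 2 for the 2 HNO3(l)): contributes 2·x
(2) reversed (reverse to put N2O(g) on the reactant side): -82.1 kJ/mol
(3) reversed (N2O4(g) must end up as a reactant): -9.2 kJ/mol
-439.5 = (-82.1) + (-9.2) + 2·x
x = (-439.5 − (-91.3)) / (2) = -174.1 kJ/mol

ΔH_rxn = -174.1 kJ/mol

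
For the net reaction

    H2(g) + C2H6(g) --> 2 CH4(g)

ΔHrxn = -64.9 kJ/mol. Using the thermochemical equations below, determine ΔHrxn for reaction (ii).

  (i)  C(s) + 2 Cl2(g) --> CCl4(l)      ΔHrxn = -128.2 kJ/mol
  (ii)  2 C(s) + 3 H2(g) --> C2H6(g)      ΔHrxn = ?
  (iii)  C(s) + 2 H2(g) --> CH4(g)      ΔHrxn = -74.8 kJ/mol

(i): not needed (CCl4(l) appears nowhere else).
(ii) reversed (C2H6(g) must end up as a reactant): contributes −x
(iii) × 2 (×2 to match 2 CH4(g) in the target): (2)·(-74.8) = -149.6 kJ/mol
-64.9 = (-149.6) − x
x = (-64.9 − (-149.6)) / (-1) = -84.7 kJ/mol

ΔHrxn = -84.7 kJ/mol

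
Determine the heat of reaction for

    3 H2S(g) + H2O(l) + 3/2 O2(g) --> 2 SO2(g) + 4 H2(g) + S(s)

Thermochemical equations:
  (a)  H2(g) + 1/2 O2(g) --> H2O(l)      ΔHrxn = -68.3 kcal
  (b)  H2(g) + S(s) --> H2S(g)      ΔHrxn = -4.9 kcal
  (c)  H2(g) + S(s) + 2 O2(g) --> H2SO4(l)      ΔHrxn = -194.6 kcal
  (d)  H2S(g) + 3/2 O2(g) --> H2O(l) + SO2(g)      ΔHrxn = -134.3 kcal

ΔHrxn = -58.8 kcal

(a) reversed and × 3: (-3)·(-68.3) = +204.9 kcal
(b) reversed: +4.9 kcal
(c): not needed (H2SO4(l) appears nowhere else).
(d) × 2 (×2 to match 2 SO2(g) in the target): (2)·(-134.3) = -268.6 kcal
ΔHrxn = (-3)·(-68.3) + (-1)·(-4.9) + (2)·(-134.3) = -58.8 kcal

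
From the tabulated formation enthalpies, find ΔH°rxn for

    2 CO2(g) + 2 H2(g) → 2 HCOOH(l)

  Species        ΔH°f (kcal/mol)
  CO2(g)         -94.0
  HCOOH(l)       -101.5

ΔH°rxn = -15.0 kcal/mol

ΔH°rxn = Σ nΔHf°(products) − Σ nΔHf°(reactants).
Products: 2·(-101.5) = -203.0
Reactants: 2·(-94.0) + 2·(+0.0) = -188.0
ΔH°rxn = (-203.0) − (-188.0) = -15.0 kcal/mol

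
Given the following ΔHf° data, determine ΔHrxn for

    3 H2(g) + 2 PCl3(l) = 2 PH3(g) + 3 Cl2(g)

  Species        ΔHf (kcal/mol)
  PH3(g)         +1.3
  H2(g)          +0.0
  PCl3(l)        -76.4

ΔH°rxn = Σ nΔHf°(products) − Σ nΔHf°(reactants).
Products: 2·(+1.3) + 3·(+0.0) = +2.6
Reactants: 3·(+0.0) + 2·(-76.4) = -152.8
ΔHrxn = (+2.6) − (-152.8) = 155.4 kcal/mol

ΔHrxn = 155.4 kcal/mol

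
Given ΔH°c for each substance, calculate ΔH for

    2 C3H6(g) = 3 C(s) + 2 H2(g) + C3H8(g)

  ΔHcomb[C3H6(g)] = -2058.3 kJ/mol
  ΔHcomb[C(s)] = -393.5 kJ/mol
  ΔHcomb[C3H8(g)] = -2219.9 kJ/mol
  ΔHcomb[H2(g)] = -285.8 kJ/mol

With combustion enthalpies, reactants minus products:
= [2·(-2058.3)] − [3·(-393.5) + 2·(-285.8) + 1·(-2219.9)]
= -144.6 kJ/mol

ΔH = -144.6 kJ/mol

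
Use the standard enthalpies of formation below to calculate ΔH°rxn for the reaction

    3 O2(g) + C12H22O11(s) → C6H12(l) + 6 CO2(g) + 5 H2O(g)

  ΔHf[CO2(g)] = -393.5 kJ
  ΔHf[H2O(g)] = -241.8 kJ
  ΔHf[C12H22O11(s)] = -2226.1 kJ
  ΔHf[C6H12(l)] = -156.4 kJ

ΔH°rxn = Σ nΔHf°(products) − Σ nΔHf°(reactants).
Products: 1·(-156.4) + 6·(-393.5) + 5·(-241.8) = -3726.4
Reactants: 3·(+0.0) + 1·(-2226.1) = -2226.1
ΔH°rxn = (-3726.4) − (-2226.1) = -1500.3 kJ

ΔH°rxn = -1500.3 kJ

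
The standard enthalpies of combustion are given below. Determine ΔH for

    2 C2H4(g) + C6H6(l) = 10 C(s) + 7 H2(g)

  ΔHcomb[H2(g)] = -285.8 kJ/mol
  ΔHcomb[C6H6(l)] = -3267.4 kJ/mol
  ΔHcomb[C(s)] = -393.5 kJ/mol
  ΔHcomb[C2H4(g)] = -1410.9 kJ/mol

ΔH = -153.6 kJ/mol

Using ΔH = Σ nΔHc°(reactants) − Σ nΔHc°(products):
= [2·(-1410.9) + 1·(-3267.4)] − [10·(-393.5) + 7·(-285.8)]
= -153.6 kJ/mol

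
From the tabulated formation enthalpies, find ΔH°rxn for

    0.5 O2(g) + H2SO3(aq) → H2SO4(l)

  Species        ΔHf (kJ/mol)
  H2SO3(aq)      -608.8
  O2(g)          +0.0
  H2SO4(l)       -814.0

ΔH°rxn = -205.2 kJ/mol

Products: 1·(-814.0) = -814.0
Reactants: 1/2·(+0.0) + 1·(-608.8) = -608.8
ΔH°rxn = (-814.0) − (-608.8) = -205.2 kJ/mol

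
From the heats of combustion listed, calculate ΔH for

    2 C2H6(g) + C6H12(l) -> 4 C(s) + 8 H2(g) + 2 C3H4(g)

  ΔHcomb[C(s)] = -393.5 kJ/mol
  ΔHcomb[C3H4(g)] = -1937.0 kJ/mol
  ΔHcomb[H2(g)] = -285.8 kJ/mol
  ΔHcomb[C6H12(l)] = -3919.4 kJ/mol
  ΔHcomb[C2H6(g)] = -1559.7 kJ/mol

ΔH = 695.6 kJ/mol

Using ΔH = Σ nΔHc°(reactants) − Σ nΔHc°(products):
= [2·(-1559.7) + 1·(-3919.4)] − [4·(-393.5) + 8·(-285.8) + 2·(-1937.0)]
= 695.6 kJ/mol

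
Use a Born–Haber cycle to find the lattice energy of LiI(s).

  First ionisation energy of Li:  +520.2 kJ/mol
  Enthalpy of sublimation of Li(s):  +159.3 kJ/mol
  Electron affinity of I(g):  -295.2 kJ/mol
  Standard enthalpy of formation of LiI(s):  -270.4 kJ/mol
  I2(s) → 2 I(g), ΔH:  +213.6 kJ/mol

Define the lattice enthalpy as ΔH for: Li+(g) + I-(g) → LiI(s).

U = -761.5 kJ/mol

ΔHf° = 1·ΔHsub + 1·(ΣIE) + 1/2·D(I2) + 1·EA + U
-270.4 = 1·(+159.3) + 1·(+520.2) + 1/2·(+213.6) + 1·(-295.2) + U
U = -270.4 − (+491.1) = -761.5 kJ/mol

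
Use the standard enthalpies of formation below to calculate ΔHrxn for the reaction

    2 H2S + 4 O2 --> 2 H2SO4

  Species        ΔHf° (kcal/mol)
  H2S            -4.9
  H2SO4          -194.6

ΔHrxn = -379.4 kcal/mol

Products: 2·(-194.6) = -389.2
Reactants: 2·(-4.9) + 4·(+0.0) = -9.8
ΔHrxn = (-389.2) − (-9.8) = -379.4 kcal/mol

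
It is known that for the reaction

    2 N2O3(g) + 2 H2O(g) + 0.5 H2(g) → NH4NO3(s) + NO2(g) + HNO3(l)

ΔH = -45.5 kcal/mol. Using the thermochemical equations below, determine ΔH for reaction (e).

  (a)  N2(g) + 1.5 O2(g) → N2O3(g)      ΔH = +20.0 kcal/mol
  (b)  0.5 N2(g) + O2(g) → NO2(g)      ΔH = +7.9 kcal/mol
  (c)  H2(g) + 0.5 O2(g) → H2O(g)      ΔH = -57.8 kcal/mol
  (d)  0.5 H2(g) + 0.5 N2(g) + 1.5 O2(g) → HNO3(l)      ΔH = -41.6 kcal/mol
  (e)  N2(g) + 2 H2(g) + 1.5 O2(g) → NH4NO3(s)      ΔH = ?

ΔH = -87.4 kcal/mol

(a) reversed and × 2 (N2O3(g) must end up as a reactant; scale by 2 for the 2 N2O3(g)): (-2)·(+20.0) = -40.0 kcal/mol
(b) as written (NO2(g) already on the product side): +7.9 kcal/mol
(c) reversed and × 2 (reverse to put H2O(g) on the reactant side; ×2 to match 2 H2O(g) in the target): (-2)·(-57.8) = +115.6 kcal/mol
(d) as written (HNO3(l) already on the product side): -41.6 kcal/mol
(e) as written (NH4NO3(s) already on the product side): contributes x
-45.5 = (-40.0) + (+7.9) + (+115.6) + (-41.6) + x
x = (-45.5 − (+41.9)) / (1) = -87.4 kcal/mol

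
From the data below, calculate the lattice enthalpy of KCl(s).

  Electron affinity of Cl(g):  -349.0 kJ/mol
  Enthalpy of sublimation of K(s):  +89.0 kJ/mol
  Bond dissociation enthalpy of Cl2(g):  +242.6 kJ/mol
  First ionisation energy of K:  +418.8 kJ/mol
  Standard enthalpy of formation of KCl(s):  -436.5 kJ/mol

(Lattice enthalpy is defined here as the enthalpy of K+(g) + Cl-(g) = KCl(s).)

U = -716.6 kJ/mol

ΔHf° = 1·ΔHsub + 1·(ΣIE) + 1/2·D(Cl2) + 1·EA + U
-436.5 = 1·(+89.0) + 1·(+418.8) + 1/2·(+242.6) + 1·(-349.0) + U
U = -436.5 − (+280.1) = -716.6 kJ/mol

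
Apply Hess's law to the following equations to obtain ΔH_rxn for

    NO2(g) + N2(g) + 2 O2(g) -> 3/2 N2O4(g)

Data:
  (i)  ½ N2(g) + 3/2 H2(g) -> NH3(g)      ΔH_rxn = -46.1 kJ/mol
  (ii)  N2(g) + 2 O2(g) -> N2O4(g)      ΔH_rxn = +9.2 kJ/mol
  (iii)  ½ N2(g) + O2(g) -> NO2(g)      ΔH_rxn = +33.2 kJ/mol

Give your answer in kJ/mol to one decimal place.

(i): not needed.
(ii) × 3/2: (3/2)·(+9.2) = +13.8 kJ/mol
(iii) reversed: -33.2 kJ/mol
ΔH_rxn = (3/2)·(+9.2) + (-1)·(+33.2) = -19.4 kJ/mol

ΔH_rxn = -19.4 kJ/mol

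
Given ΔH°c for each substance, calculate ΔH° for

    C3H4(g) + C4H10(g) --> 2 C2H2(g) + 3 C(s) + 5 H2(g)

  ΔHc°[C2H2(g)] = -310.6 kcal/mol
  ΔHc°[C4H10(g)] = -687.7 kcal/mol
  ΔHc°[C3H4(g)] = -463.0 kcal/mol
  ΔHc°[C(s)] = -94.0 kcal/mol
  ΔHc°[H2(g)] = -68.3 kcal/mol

With combustion enthalpies, reactants minus products:
= [1·(-463.0) + 1·(-687.7)] − [2·(-310.6) + 3·(-94.0) + 5·(-68.3)]
= 94.0 kcal/mol

ΔH° = 94.0 kcal/mol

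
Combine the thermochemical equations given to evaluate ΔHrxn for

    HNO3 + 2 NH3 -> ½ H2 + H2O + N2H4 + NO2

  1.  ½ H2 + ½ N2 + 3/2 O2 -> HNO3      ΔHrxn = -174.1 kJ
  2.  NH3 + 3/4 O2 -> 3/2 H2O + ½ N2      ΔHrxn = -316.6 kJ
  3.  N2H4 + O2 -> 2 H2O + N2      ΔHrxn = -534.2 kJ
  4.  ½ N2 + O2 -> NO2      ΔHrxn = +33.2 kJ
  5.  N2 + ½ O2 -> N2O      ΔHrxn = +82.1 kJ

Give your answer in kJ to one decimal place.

ΔHrxn = 108.3 kJ

eq. 1 reversed: +174.1 kJ
eq. 2 × 2: (2)·(-316.6) = -633.2 kJ
eq. 3 reversed: +534.2 kJ
eq. 4 as written: +33.2 kJ
eq. 5: not needed.
ΔHrxn = (-1)·(-174.1) + (2)·(-316.6) + (-1)·(-534.2) + (1)·(+33.2) = 108.3 kJ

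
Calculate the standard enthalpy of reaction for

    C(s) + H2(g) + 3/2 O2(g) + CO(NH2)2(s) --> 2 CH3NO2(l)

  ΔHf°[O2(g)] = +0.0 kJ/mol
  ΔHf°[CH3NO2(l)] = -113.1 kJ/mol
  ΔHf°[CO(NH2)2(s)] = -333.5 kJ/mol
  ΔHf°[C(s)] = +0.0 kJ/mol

ΔH°rxn = Σ nΔHf°(products) − Σ nΔHf°(reactants).
Products: 2·(-113.1) = -226.2
Reactants: 1·(+0.0) + 1·(+0.0) + 3/2·(+0.0) + 1·(-333.5) = -333.5
ΔHrxn = (-226.2) − (-333.5) = 107.3 kJ/mol

ΔHrxn = 107.3 kJ/mol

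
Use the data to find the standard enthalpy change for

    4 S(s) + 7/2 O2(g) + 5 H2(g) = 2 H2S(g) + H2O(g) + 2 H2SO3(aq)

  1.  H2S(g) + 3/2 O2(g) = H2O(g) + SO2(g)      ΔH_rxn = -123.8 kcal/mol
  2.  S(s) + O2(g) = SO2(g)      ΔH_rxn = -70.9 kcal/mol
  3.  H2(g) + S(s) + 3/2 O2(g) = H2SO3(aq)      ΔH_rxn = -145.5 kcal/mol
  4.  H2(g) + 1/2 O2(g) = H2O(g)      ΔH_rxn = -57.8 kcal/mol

eq. 1 reversed and × 2 (reverse to put H2S(g) on the product side; scale by 2 for the 2 H2S(g)): (-2)·(-123.8) = +247.6 kcal/mol
eq. 2 × 2: (2)·(-70.9) = -141.8 kcal/mol
eq. 3 × 2 (×2 to match 2 H2SO3(aq) in the target): (2)·(-145.5) = -291.0 kcal/mol
eq. 4 × 3: (3)·(-57.8) = -173.4 kcal/mol
Combining the equations, ΔH_rxn = (+247.6) + (-141.8) + (-291.0) + (-173.4) = -358.6 kcal/mol

ΔH_rxn = -358.6 kcal/mol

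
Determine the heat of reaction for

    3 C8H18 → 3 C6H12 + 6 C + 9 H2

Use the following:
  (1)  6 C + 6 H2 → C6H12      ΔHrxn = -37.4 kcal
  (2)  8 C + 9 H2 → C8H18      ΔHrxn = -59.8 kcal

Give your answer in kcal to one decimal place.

ΔHrxn = 67.2 kcal

(1) × 3 (scale by 3 for the 3 C6H12): (3)·(-37.4) = -112.2 kcal
(2) reversed and × 3 (C8H18 must end up as a reactant; scale by 3 for the 3 C8H18): (-3)·(-59.8) = +179.4 kcal
ΔHrxn = (3)·(-37.4) + (-3)·(-59.8) = 67.2 kcal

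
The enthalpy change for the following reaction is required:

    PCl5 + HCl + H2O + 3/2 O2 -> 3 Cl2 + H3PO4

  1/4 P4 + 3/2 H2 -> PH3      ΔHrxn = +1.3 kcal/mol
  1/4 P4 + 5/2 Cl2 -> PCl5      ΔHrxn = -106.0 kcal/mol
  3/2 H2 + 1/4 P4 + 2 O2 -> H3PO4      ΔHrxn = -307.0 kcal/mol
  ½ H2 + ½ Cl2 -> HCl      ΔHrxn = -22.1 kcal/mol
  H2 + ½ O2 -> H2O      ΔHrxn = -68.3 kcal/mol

ΔHrxn = -110.6 kcal/mol

equation 1: not needed (PH3 appears nowhere else).
equation 2 reversed (reverse to put PCl5 on the reactant side): +106.0 kcal/mol
equation 3 as written (H3PO4 already on the product side): -307.0 kcal/mol
equation 4 reversed (reverse to put HCl on the reactant side): +22.1 kcal/mol
equation 5 reversed (H2O must end up as a reactant): +68.3 kcal/mol
ΔHrxn = (+106.0) + (-307.0) + (+22.1) + (+68.3) = -110.6 kcal/mol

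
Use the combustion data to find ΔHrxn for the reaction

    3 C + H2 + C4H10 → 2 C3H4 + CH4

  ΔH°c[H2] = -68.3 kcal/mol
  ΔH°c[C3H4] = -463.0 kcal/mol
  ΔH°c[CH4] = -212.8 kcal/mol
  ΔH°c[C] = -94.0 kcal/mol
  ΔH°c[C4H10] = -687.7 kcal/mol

ΔHrxn = 100.8 kcal/mol

With combustion enthalpies, reactants minus products:
= [3·(-94.0) + 1·(-68.3) + 1·(-687.7)] − [2·(-463.0) + 1·(-212.8)]
= 100.8 kcal/mol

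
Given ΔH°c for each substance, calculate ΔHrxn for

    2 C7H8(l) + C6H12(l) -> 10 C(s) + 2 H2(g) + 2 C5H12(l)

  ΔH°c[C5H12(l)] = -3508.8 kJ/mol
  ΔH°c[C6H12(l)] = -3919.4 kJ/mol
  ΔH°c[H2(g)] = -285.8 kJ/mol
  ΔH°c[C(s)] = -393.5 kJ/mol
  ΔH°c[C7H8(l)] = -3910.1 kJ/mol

ΔHrxn = -215.4 kJ/mol

With combustion enthalpies, reactants minus products:
= [2·(-3910.1) + 1·(-3919.4)] − [10·(-393.5) + 2·(-285.8) + 2·(-3508.8)]
= -215.4 kJ/mol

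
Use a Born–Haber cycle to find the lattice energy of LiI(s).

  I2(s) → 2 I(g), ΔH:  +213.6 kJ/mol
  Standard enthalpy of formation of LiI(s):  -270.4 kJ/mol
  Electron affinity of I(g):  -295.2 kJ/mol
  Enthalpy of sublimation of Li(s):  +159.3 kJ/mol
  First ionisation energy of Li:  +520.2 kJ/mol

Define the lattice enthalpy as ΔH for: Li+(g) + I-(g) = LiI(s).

U = -761.5 kJ/mol

ΔHf° = 1·ΔHsub + 1·(ΣIE) + 1/2·D(I2) + 1·EA + U
-270.4 = 1·(+159.3) + 1·(+520.2) + 1/2·(+213.6) + 1·(-295.2) + U
U = -270.4 − (+491.1) = -761.5 kJ/mol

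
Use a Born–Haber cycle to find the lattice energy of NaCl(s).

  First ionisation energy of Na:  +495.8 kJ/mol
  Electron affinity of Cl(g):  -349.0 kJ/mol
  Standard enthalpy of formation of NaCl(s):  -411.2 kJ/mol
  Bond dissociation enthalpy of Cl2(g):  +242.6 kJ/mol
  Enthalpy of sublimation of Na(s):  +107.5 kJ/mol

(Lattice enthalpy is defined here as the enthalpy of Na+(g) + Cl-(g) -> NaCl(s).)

ΔHf° = 1·ΔHsub + 1·(ΣIE) + 1/2·D(Cl2) + 1·EA + U
-411.2 = 1·(+107.5) + 1·(+495.8) + 1/2·(+242.6) + 1·(-349.0) + U
U = -411.2 − (+375.6) = -786.8 kJ/mol

U = -786.8 kJ/mol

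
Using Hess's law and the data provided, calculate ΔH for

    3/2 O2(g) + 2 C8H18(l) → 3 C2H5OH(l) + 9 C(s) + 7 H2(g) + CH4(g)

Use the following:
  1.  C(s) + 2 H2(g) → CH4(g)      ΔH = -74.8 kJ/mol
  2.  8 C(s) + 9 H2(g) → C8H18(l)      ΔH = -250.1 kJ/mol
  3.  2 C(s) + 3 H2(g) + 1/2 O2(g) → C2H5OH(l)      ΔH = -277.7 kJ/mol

ΔH = -407.7 kJ/mol

eq. 1 as written (CH4(g) already on the product side): -74.8 kJ/mol
eq. 2 reversed and × 2 (C8H18(l) must end up as a reactant; scale by 2 for the 2 C8H18(l)): (-2)·(-250.1) = +500.2 kJ/mol
eq. 3 × 3 (scale by 3 for the 3 C2H5OH(l)): (3)·(-277.7) = -833.1 kJ/mol
Combining the equations, ΔH = (-74.8) + (+500.2) + (-833.1) = -407.7 kJ/mol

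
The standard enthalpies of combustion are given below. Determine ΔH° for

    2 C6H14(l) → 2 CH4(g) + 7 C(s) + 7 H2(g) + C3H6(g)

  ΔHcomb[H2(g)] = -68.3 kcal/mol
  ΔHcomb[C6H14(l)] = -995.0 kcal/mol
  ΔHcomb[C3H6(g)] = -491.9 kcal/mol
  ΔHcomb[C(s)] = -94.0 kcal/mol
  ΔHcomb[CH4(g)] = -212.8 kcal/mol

With combustion enthalpies, reactants minus products:
= [2·(-995.0)] − [2·(-212.8) + 7·(-94.0) + 7·(-68.3) + 1·(-491.9)]
= 63.6 kcal/mol

ΔH° = 63.6 kcal/mol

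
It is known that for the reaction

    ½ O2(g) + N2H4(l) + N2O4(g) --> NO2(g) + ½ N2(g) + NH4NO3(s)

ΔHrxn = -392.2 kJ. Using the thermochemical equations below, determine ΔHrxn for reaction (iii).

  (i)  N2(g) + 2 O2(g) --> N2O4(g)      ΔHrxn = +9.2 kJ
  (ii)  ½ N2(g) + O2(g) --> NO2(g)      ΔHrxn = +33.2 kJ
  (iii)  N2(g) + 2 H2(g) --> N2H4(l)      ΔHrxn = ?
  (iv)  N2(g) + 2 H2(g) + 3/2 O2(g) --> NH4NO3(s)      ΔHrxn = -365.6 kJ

ΔHrxn = 50.6 kJ

(i) reversed (reverse to put N2O4(g) on the reactant side): -9.2 kJ
(ii) as written (NO2(g) already on the product side): +33.2 kJ
(iii) reversed (N2H4(l) must end up as a reactant): contributes −x
(iv) as written (NH4NO3(s) already on the product side): -365.6 kJ
-392.2 = (-9.2) + (+33.2) + (-365.6) − x
x = (-392.2 − (-341.6)) / (-1) = 50.6 kJ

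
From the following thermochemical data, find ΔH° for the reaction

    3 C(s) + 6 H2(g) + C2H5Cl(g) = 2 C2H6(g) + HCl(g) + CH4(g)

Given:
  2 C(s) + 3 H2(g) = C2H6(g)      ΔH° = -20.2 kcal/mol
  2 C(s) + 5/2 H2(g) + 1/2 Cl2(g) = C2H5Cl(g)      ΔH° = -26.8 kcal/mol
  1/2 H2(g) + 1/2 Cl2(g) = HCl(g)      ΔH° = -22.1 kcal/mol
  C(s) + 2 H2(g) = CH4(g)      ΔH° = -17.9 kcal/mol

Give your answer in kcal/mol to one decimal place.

ΔH° = -53.6 kcal/mol

equation 1 × 2: (2)·(-20.2) = -40.4 kcal/mol
equation 2 reversed: +26.8 kcal/mol
equation 3 as written: -22.1 kcal/mol
equation 4 as written: -17.9 kcal/mol
By Hess's law, ΔH° = (-40.4) + (+26.8) + (-22.1) + (-17.9) = -53.6 kcal/mol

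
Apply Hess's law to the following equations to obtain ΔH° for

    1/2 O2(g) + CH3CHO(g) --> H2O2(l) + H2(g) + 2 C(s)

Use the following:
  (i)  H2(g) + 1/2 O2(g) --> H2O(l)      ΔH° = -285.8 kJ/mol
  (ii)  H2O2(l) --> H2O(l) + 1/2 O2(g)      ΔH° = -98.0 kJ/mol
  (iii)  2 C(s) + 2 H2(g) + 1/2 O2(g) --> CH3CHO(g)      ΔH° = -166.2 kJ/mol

ΔH° = -21.6 kJ/mol

(i) as written: -285.8 kJ/mol
(ii) reversed: +98.0 kJ/mol
(iii) reversed: +166.2 kJ/mol
Since enthalpy is a state function, ΔH° = (1)·(-285.8) + (-1)·(-98.0) + (-1)·(-166.2) = -21.6 kJ/mol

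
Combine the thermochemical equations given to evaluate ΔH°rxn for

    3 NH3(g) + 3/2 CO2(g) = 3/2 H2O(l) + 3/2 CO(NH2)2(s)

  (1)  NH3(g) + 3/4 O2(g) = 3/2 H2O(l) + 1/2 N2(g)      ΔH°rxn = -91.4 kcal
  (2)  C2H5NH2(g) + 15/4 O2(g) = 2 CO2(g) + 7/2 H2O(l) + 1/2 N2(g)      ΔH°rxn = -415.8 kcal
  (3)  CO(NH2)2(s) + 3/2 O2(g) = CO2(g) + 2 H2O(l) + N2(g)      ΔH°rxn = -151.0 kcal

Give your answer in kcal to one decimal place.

ΔH°rxn = -47.7 kcal

(1) × 3: (3)·(-91.4) = -274.2 kcal
(2): not needed.
(3) reversed and × 3/2: (-3/2)·(-151.0) = +226.5 kcal
By Hess's law, ΔH°rxn = (3)·(-91.4) + (-3/2)·(-151.0) = -47.7 kcal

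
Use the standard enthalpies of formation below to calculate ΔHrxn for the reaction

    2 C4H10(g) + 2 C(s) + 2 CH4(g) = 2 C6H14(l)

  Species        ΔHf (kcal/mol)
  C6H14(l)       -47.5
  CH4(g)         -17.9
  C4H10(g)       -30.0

Products: 2·(-47.5) = -95.0
Reactants: 2·(-30.0) + 2·(+0.0) + 2·(-17.9) = -95.8
ΔHrxn = (-95.0) − (-95.8) = 0.8 kcal/mol

ΔHrxn = 0.8 kcal/mol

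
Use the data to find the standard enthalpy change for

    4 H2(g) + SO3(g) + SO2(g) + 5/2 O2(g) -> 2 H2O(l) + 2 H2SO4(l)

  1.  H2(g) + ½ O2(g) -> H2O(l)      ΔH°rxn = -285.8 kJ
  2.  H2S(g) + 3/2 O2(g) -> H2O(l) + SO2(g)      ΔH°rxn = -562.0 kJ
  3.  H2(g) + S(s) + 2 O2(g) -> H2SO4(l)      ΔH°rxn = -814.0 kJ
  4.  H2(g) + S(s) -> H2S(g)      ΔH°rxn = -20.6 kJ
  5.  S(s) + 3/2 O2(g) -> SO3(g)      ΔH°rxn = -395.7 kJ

eq. 1 × 3: (3)·(-285.8) = -857.4 kJ
eq. 2 reversed (SO2(g) must end up as a reactant): +562.0 kJ
eq. 3 × 2 (scale by 2 for the 2 H2SO4(l)): (2)·(-814.0) = -1628.0 kJ
eq. 4 reversed: +20.6 kJ
eq. 5 reversed (reverse to put SO3(g) on the reactant side): +395.7 kJ
ΔH°rxn = (3)·(-285.8) + (-1)·(-562.0) + (2)·(-814.0) + (-1)·(-20.6) + (-1)·(-395.7) = -1507.1 kJ

ΔH°rxn = -1507.1 kJ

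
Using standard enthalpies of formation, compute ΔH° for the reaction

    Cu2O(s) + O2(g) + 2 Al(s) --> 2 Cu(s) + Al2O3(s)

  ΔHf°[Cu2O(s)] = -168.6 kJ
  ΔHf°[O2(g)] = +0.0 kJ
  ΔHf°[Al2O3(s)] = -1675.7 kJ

Products: 2·(+0.0) + 1·(-1675.7) = -1675.7
Reactants: 1·(-168.6) + 1·(+0.0) + 2·(+0.0) = -168.6
ΔH° = (-1675.7) − (-168.6) = -1507.1 kJ

ΔH° = -1507.1 kJ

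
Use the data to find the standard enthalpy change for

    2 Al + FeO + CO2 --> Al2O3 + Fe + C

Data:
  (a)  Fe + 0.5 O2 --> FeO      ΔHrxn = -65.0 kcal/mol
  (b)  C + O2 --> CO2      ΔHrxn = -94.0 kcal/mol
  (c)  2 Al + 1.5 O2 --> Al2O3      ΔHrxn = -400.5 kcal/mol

ΔHrxn = -241.5 kcal/mol

(a) reversed: +65.0 kcal/mol
(b) reversed: +94.0 kcal/mol
(c) as written: -400.5 kcal/mol
ΔHrxn = (+65.0) + (+94.0) + (-400.5) = -241.5 kcal/mol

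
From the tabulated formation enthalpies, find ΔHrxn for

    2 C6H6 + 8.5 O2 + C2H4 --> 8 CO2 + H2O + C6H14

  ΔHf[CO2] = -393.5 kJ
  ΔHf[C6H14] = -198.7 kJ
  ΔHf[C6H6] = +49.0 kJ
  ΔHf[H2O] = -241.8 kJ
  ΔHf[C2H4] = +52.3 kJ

ΔHrxn = -3738.8 kJ

Products: 8·(-393.5) + 1·(-241.8) + 1·(-198.7) = -3588.5
Reactants: 2·(+49.0) + 17/2·(+0.0) + 1·(+52.3) = +150.3
ΔHrxn = (-3588.5) − (+150.3) = -3738.8 kJ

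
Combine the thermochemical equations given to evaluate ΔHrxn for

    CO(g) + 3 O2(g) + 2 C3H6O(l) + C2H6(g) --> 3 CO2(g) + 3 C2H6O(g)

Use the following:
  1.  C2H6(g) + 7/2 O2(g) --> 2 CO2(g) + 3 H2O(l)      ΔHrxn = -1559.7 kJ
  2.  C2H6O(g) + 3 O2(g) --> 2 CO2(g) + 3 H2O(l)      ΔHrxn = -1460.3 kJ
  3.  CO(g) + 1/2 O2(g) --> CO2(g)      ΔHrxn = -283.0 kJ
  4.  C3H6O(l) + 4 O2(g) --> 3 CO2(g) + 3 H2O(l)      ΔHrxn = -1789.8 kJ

eq. 1 as written: -1559.7 kJ
eq. 2 reversed and × 3: (-3)·(-1460.3) = +4380.9 kJ
eq. 3 as written: -283.0 kJ
eq. 4 × 2: (2)·(-1789.8) = -3579.6 kJ
ΔHrxn = (-1559.7) + (+4380.9) + (-283.0) + (-3579.6) = -1041.4 kJ

ΔHrxn = -1041.4 kJ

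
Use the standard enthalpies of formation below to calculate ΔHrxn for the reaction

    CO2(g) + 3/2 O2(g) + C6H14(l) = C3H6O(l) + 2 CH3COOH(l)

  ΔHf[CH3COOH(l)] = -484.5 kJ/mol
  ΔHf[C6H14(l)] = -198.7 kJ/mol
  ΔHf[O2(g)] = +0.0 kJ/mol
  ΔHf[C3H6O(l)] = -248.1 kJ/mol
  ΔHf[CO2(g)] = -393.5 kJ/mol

Products: 1·(-248.1) + 2·(-484.5) = -1217.1
Reactants: 1·(-393.5) + 3/2·(+0.0) + 1·(-198.7) = -592.2
ΔHrxn = (-1217.1) − (-592.2) = -624.9 kJ/mol

ΔHrxn = -624.9 kJ/mol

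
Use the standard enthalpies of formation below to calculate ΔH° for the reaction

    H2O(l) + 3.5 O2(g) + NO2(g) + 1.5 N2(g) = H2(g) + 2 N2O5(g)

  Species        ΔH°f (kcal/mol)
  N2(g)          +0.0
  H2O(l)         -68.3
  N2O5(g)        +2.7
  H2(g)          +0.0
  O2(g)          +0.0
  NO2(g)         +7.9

ΔH° = 65.8 kcal/mol

Products: 1·(+0.0) + 2·(+2.7) = +5.4
Reactants: 1·(-68.3) + 7/2·(+0.0) + 1·(+7.9) + 3/2·(+0.0) = -60.4
ΔH° = (+5.4) − (-60.4) = 65.8 kcal/mol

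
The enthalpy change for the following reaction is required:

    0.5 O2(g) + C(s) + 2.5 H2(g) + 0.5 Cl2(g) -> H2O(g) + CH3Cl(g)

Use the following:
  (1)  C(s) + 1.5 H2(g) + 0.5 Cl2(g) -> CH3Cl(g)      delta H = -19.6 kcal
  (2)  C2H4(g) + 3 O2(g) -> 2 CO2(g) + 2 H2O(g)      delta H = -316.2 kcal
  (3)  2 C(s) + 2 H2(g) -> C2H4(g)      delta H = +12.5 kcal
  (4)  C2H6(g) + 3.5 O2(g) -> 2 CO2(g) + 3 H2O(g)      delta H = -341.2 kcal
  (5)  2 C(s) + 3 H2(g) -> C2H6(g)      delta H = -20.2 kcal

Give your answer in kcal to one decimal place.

(1) as written (CH3Cl(g) already on the product side): -19.6 kcal
(2) reversed: +316.2 kcal
(3) reversed: -12.5 kcal
(4) as written: -341.2 kcal
(5) as written: -20.2 kcal
delta H = (1)·(-19.6) + (-1)·(-316.2) + (-1)·(+12.5) + (1)·(-341.2) + (1)·(-20.2) = -77.3 kcal

delta H = -77.3 kcal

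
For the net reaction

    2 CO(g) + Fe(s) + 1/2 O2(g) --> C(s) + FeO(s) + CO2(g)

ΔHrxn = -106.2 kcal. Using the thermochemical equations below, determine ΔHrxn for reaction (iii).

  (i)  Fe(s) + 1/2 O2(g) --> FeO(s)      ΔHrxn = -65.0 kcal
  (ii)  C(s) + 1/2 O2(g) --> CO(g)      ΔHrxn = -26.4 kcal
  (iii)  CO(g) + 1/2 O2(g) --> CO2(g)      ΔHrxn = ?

ΔHrxn = -67.6 kcal

(i) as written (FeO(s) already on the product side): -65.0 kcal
(ii) reversed (reverse to put C(s) on the product side): +26.4 kcal
(iii) as written (CO2(g) already on the product side): contributes x
-106.2 = (-65.0) + (+26.4) + x
x = (-106.2 − (-38.6)) / (1) = -67.6 kcal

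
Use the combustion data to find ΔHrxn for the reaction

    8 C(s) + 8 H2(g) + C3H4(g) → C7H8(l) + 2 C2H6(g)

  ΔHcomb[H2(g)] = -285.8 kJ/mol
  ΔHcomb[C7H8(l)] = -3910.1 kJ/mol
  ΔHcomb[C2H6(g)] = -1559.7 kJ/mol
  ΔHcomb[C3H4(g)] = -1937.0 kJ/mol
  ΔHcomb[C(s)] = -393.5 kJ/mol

ΔHrxn = -341.9 kJ/mol

With combustion enthalpies, reactants minus products:
= [8·(-393.5) + 8·(-285.8) + 1·(-1937.0)] − [1·(-3910.1) + 2·(-1559.7)]
= -341.9 kJ/mol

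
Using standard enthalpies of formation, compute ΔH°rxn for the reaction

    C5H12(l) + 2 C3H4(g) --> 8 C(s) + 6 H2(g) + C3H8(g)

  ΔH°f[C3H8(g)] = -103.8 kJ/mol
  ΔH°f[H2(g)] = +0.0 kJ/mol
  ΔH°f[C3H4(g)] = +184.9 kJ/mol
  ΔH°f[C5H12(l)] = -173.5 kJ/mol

ΔH°rxn = -300.1 kJ/mol

Products: 8·(+0.0) + 6·(+0.0) + 1·(-103.8) = -103.8
Reactants: 1·(-173.5) + 2·(+184.9) = +196.3
ΔH°rxn = (-103.8) − (+196.3) = -300.1 kJ/mol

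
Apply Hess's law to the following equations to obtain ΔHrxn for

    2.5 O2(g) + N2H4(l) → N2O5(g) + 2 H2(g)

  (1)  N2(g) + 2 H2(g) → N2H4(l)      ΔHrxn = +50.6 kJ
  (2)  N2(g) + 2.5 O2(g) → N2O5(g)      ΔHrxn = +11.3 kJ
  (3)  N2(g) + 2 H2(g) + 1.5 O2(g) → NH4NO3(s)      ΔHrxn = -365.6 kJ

(1) reversed: -50.6 kJ
(2) as written: +11.3 kJ
(3): not needed.
Since enthalpy is a state function, ΔHrxn = (-50.6) + (+11.3) = -39.3 kJ

ΔHrxn = -39.3 kJ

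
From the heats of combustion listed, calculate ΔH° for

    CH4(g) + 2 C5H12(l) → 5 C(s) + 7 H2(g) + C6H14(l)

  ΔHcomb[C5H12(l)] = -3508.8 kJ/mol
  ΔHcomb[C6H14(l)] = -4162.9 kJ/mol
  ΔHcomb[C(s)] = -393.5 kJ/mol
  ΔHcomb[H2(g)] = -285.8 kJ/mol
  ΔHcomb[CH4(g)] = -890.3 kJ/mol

With combustion enthalpies, reactants minus products:
= [1·(-890.3) + 2·(-3508.8)] − [5·(-393.5) + 7·(-285.8) + 1·(-4162.9)]
= 223.1 kJ/mol

ΔH° = 223.1 kJ/mol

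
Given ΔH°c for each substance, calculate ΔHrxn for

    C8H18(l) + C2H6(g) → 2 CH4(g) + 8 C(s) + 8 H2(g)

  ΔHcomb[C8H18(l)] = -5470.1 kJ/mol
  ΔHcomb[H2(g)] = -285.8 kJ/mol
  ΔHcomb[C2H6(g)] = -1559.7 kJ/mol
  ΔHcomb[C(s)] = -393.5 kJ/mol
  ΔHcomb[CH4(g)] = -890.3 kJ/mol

With combustion enthalpies, reactants minus products:
= [1·(-5470.1) + 1·(-1559.7)] − [2·(-890.3) + 8·(-393.5) + 8·(-285.8)]
= 185.2 kJ/mol

ΔHrxn = 185.2 kJ/mol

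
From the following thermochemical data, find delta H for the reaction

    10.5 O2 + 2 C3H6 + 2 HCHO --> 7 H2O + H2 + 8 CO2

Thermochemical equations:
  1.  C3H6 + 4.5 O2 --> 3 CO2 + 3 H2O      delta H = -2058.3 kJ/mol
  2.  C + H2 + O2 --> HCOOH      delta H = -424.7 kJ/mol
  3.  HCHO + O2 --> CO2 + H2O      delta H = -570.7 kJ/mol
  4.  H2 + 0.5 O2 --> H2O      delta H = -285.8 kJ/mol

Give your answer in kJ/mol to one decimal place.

delta H = -4972.2 kJ/mol

eq. 1 × 2 (scale by 2 for the 2 C3H6): (2)·(-2058.3) = -4116.6 kJ/mol
eq. 2: not needed (C appears nowhere else).
eq. 3 × 2 (×2 to match 2 HCHO in the target): (2)·(-570.7) = -1141.4 kJ/mol
eq. 4 reversed: +285.8 kJ/mol
Combining the equations, delta H = (2)·(-2058.3) + (2)·(-570.7) + (-1)·(-285.8) = -4972.2 kJ/mol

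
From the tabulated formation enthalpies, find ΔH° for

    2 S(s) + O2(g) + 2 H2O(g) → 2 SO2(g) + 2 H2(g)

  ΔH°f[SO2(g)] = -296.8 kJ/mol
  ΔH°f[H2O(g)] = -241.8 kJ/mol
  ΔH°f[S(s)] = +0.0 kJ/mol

ΔH° = -110.0 kJ/mol

Products: 2·(-296.8) + 2·(+0.0) = -593.6
Reactants: 2·(+0.0) + 1·(+0.0) + 2·(-241.8) = -483.6
ΔH° = (-593.6) − (-483.6) = -110.0 kJ/mol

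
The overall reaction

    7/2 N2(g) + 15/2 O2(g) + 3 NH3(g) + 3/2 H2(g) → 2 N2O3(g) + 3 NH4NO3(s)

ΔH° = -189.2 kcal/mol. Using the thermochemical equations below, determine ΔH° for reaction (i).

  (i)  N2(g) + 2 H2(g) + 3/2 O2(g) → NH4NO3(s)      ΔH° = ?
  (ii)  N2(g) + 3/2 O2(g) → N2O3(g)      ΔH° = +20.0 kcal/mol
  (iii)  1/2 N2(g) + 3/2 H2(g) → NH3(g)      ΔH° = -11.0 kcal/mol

ΔH° = -87.4 kcal/mol

(i) × 3: contributes 3·x
(ii) × 2: (2)·(+20.0) = +40.0 kcal/mol
(iii) reversed and × 3: (-3)·(-11.0) = +33.0 kcal/mol
-189.2 = (+40.0) + (+33.0) + 3·x
x = (-189.2 − (+73.0)) / (3) = -87.4 kcal/mol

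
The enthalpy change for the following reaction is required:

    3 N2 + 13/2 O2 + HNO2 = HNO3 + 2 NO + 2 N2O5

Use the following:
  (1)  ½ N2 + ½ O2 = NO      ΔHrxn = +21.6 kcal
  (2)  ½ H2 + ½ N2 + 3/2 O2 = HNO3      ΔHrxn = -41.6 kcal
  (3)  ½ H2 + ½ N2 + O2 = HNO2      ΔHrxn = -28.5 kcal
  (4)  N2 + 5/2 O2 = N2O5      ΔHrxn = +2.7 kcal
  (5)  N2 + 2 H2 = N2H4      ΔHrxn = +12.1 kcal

(1) × 2 (scale by 2 for the 2 NO): (2)·(+21.6) = +43.2 kcal
(2) as written (HNO3 already on the product side): -41.6 kcal
(3) reversed (reverse to put HNO2 on the reactant side): +28.5 kcal
(4) × 2 (×2 to match 2 N2O5 in the target): (2)·(+2.7) = +5.4 kcal
(5): not needed (N2H4 appears nowhere else).
ΔHrxn = (2)·(+21.6) + (1)·(-41.6) + (-1)·(-28.5) + (2)·(+2.7) = 35.5 kcal

ΔHrxn = 35.5 kcal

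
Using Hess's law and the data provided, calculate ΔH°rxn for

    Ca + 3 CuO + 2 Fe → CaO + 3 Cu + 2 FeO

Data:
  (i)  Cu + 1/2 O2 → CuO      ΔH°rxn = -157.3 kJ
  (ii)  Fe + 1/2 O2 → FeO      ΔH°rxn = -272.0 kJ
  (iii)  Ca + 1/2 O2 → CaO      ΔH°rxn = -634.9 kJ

ΔH°rxn = -707.0 kJ

(i) reversed and × 3: (-3)·(-157.3) = +471.9 kJ
(ii) × 2: (2)·(-272.0) = -544.0 kJ
(iii) as written: -634.9 kJ
Combining the equations, ΔH°rxn = (+471.9) + (-544.0) + (-634.9) = -707.0 kJ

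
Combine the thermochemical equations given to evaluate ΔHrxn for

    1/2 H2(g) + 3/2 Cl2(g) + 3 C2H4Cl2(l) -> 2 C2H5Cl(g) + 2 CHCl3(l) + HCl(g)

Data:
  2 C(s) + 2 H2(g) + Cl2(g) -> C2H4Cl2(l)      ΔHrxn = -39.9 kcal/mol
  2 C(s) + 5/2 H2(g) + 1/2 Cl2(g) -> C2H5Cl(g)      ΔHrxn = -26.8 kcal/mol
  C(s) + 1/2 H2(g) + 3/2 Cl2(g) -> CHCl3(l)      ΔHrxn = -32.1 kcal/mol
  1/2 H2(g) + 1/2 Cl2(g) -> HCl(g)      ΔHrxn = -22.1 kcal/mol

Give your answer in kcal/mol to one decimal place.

ΔHrxn = -20.2 kcal/mol

equation 1 reversed and × 3 (C2H4Cl2(l) must end up as a reactant; scale by 3 for the 3 C2H4Cl2(l)): (-3)·(-39.9) = +119.7 kcal/mol
equation 2 × 2 (×2 to match 2 C2H5Cl(g) in the target): (2)·(-26.8) = -53.6 kcal/mol
equation 3 × 2 (scale by 2 for the 2 CHCl3(l)): (2)·(-32.1) = -64.2 kcal/mol
equation 4 as written (HCl(g) already on the product side): -22.1 kcal/mol
ΔHrxn = (+119.7) + (-53.6) + (-64.2) + (-22.1) = -20.2 kcal/mol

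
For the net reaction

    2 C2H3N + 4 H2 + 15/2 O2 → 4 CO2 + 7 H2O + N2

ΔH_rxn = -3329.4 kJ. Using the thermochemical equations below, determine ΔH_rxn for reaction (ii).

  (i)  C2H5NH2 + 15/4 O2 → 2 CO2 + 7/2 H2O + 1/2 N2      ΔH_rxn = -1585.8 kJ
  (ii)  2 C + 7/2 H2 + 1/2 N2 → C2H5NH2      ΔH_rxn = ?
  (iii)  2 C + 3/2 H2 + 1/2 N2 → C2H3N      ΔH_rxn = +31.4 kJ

ΔH_rxn = -47.5 kJ

(i) × 2: (2)·(-1585.8) = -3171.6 kJ
(ii) × 2: contributes 2·x
(iii) reversed and × 2: (-2)·(+31.4) = -62.8 kJ
-3329.4 = (-3171.6) + (-62.8) + 2·x
x = (-3329.4 − (-3234.4)) / (2) = -47.5 kJ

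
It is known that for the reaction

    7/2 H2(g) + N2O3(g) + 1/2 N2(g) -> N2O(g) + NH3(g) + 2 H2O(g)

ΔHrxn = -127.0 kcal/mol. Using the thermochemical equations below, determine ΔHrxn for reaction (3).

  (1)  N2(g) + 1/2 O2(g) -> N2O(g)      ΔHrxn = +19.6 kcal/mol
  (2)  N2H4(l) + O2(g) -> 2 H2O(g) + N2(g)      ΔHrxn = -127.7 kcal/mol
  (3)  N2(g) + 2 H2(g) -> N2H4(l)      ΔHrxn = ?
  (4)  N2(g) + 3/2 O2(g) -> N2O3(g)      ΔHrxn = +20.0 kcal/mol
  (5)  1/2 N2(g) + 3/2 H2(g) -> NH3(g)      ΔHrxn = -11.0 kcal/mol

ΔHrxn = 12.1 kcal/mol

(1) as written (N2O(g) already on the product side): +19.6 kcal/mol
(2) as written (H2O(g) already on the product side): -127.7 kcal/mol
(3) as written: contributes x
(4) reversed (reverse to put N2O3(g) on the reactant side): -20.0 kcal/mol
(5) as written (NH3(g) already on the product side): -11.0 kcal/mol
-127.0 = (+19.6) + (-127.7) + (-20.0) + (-11.0) + x
x = (-127.0 − (-139.1)) / (1) = 12.1 kcal/mol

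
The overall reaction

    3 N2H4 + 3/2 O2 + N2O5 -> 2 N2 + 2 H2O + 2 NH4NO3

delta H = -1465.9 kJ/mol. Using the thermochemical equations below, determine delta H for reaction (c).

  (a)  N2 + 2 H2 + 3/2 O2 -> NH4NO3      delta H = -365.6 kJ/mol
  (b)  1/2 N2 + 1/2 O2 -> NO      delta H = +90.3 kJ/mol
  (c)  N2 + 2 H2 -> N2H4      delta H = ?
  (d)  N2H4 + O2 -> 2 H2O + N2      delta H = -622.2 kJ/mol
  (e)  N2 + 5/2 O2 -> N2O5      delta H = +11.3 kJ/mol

delta H = 50.6 kJ/mol

(a) × 2 (scale by 2 for the 2 NH4NO3): (2)·(-365.6) = -731.2 kJ/mol
(b): not needed (NO appears nowhere else).
(c) reversed and × 2: contributes −2·x
(d) as written (H2O already on the product side): -622.2 kJ/mol
(e) reversed (N2O5 must end up as a reactant): -11.3 kJ/mol
-1465.9 = (-731.2) + (-622.2) + (-11.3) − 2·x
x = (-1465.9 − (-1364.7)) / (-2) = 50.6 kJ/mol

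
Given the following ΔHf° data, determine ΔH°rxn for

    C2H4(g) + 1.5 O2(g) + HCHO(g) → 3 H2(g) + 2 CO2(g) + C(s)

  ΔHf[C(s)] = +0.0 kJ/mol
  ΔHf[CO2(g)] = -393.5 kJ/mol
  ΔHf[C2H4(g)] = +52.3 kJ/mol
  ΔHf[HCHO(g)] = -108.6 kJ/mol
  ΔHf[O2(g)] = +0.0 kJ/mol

ΔH°rxn = -730.7 kJ/mol

Products: 3·(+0.0) + 2·(-393.5) + 1·(+0.0) = -787.0
Reactants: 1·(+52.3) + 3/2·(+0.0) + 1·(-108.6) = -56.3
ΔH°rxn = (-787.0) − (-56.3) = -730.7 kJ/mol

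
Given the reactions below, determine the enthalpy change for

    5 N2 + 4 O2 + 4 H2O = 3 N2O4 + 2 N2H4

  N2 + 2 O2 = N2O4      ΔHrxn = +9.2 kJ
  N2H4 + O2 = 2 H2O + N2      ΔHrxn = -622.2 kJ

equation 1 × 3 (×3 to match 3 N2O4 in the target): (3)·(+9.2) = +27.6 kJ
equation 2 reversed and × 2 (N2H4 must end up as a product; ×2 to match 2 N2H4 in the target): (-2)·(-622.2) = +1244.4 kJ
Since enthalpy is a state function, ΔHrxn = (+27.6) + (+1244.4) = 1272.0 kJ

ΔHrxn = 1272.0 kJ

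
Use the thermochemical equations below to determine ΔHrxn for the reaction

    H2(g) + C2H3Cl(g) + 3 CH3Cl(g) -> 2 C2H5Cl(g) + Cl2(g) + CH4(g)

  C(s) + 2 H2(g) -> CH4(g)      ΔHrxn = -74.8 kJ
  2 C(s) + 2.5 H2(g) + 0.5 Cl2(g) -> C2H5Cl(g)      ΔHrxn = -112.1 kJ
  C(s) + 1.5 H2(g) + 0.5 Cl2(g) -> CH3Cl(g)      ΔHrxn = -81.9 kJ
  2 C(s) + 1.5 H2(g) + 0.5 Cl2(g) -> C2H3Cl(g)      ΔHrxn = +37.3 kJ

equation 1 as written (CH4(g) already on the product side): -74.8 kJ
equation 2 × 2 (×2 to match 2 C2H5Cl(g) in the target): (2)·(-112.1) = -224.2 kJ
equation 3 reversed and × 3 (reverse to put CH3Cl(g) on the reactant side; scale by 3 for the 3 CH3Cl(g)): (-3)·(-81.9) = +245.7 kJ
equation 4 reversed (C2H3Cl(g) must end up as a reactant): -37.3 kJ
Combining the equations, ΔHrxn = (1)·(-74.8) + (2)·(-112.1) + (-3)·(-81.9) + (-1)·(+37.3) = -90.6 kJ

ΔHrxn = -90.6 kJ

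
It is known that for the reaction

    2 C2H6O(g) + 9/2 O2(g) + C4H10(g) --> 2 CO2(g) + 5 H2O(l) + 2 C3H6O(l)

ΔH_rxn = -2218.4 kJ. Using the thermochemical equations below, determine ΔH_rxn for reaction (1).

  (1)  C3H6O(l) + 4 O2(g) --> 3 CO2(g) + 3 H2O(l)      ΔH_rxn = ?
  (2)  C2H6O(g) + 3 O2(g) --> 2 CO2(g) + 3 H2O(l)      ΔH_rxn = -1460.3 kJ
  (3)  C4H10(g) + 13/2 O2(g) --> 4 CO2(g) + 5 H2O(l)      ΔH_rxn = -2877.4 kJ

(1) reversed and × 2: contributes −2·x
(2) × 2: (2)·(-1460.3) = -2920.6 kJ
(3) as written: -2877.4 kJ
-2218.4 = (-2920.6) + (-2877.4) − 2·x
x = (-2218.4 − (-5798.0)) / (-2) = -1789.8 kJ

ΔH_rxn = -1789.8 kJ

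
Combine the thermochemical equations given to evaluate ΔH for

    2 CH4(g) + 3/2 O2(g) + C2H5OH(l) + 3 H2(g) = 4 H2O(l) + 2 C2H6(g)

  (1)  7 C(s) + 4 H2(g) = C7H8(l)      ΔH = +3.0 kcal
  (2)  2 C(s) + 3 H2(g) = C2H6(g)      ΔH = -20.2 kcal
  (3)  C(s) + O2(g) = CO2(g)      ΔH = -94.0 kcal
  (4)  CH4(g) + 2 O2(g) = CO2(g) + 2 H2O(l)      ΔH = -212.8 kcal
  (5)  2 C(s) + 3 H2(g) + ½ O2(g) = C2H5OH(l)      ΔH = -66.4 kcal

ΔH = -211.6 kcal

(1): not needed (C7H8(l) appears nowhere else).
(2) × 2 (scale by 2 for the 2 C2H6(g)): (2)·(-20.2) = -40.4 kcal
(3) reversed and × 2: (-2)·(-94.0) = +188.0 kcal
(4) × 2 (×2 to match 2 CH4(g) in the target): (2)·(-212.8) = -425.6 kcal
(5) reversed (C2H5OH(l) must end up as a reactant): +66.4 kcal
Combining the equations, ΔH = (-40.4) + (+188.0) + (-425.6) + (+66.4) = -211.6 kcal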